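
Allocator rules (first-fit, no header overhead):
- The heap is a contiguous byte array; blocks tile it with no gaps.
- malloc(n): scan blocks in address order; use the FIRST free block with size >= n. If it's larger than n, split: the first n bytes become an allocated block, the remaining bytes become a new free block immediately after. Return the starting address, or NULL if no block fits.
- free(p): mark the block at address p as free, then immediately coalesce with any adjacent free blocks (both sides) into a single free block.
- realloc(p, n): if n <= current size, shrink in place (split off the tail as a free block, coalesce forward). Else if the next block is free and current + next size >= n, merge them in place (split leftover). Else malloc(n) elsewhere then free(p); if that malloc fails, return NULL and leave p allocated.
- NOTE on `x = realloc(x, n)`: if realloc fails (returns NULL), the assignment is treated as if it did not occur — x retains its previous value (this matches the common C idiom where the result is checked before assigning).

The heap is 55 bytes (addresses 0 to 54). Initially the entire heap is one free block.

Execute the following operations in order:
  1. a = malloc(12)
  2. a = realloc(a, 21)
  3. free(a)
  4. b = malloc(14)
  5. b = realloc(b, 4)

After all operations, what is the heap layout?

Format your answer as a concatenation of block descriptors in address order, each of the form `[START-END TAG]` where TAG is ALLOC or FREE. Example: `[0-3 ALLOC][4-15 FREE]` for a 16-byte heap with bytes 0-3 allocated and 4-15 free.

Answer: [0-3 ALLOC][4-54 FREE]

Derivation:
Op 1: a = malloc(12) -> a = 0; heap: [0-11 ALLOC][12-54 FREE]
Op 2: a = realloc(a, 21) -> a = 0; heap: [0-20 ALLOC][21-54 FREE]
Op 3: free(a) -> (freed a); heap: [0-54 FREE]
Op 4: b = malloc(14) -> b = 0; heap: [0-13 ALLOC][14-54 FREE]
Op 5: b = realloc(b, 4) -> b = 0; heap: [0-3 ALLOC][4-54 FREE]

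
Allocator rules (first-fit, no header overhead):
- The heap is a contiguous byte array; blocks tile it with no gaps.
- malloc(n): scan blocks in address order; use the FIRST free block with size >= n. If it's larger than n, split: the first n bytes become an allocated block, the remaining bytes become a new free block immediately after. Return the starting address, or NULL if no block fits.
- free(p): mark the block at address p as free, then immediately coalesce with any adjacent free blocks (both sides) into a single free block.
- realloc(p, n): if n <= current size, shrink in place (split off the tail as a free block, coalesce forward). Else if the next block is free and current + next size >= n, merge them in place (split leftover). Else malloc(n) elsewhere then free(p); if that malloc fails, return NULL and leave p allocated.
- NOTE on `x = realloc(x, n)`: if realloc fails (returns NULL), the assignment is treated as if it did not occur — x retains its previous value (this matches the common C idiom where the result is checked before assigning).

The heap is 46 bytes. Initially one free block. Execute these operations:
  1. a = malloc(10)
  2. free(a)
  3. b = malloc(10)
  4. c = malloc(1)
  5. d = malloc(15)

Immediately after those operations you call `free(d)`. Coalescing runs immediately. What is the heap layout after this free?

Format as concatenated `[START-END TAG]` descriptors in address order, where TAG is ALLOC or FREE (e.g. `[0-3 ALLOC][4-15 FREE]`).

Answer: [0-9 ALLOC][10-10 ALLOC][11-45 FREE]

Derivation:
Op 1: a = malloc(10) -> a = 0; heap: [0-9 ALLOC][10-45 FREE]
Op 2: free(a) -> (freed a); heap: [0-45 FREE]
Op 3: b = malloc(10) -> b = 0; heap: [0-9 ALLOC][10-45 FREE]
Op 4: c = malloc(1) -> c = 10; heap: [0-9 ALLOC][10-10 ALLOC][11-45 FREE]
Op 5: d = malloc(15) -> d = 11; heap: [0-9 ALLOC][10-10 ALLOC][11-25 ALLOC][26-45 FREE]
free(d): d = 11 -> block [11-25 ALLOC]; mark free, coalesce with adjacent free neighbors -> [0-9 ALLOC][10-10 ALLOC][11-45 FREE]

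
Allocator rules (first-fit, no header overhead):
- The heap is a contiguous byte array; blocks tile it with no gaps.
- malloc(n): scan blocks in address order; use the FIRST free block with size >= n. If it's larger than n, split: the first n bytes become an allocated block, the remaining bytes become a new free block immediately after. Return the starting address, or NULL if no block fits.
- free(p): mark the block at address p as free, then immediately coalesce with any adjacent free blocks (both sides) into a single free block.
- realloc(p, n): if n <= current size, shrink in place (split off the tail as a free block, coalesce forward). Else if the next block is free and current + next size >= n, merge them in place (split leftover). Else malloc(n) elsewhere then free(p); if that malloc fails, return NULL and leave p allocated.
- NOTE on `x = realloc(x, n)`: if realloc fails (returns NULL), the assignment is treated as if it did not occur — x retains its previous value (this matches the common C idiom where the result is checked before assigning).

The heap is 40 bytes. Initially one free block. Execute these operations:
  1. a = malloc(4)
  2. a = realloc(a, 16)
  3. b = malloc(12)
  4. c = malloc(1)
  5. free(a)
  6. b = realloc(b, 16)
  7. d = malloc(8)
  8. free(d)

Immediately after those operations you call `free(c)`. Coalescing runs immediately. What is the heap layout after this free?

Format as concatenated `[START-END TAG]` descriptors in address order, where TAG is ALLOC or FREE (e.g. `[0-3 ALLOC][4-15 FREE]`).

Answer: [0-15 ALLOC][16-39 FREE]

Derivation:
Op 1: a = malloc(4) -> a = 0; heap: [0-3 ALLOC][4-39 FREE]
Op 2: a = realloc(a, 16) -> a = 0; heap: [0-15 ALLOC][16-39 FREE]
Op 3: b = malloc(12) -> b = 16; heap: [0-15 ALLOC][16-27 ALLOC][28-39 FREE]
Op 4: c = malloc(1) -> c = 28; heap: [0-15 ALLOC][16-27 ALLOC][28-28 ALLOC][29-39 FREE]
Op 5: free(a) -> (freed a); heap: [0-15 FREE][16-27 ALLOC][28-28 ALLOC][29-39 FREE]
Op 6: b = realloc(b, 16) -> b = 0; heap: [0-15 ALLOC][16-27 FREE][28-28 ALLOC][29-39 FREE]
Op 7: d = malloc(8) -> d = 16; heap: [0-15 ALLOC][16-23 ALLOC][24-27 FREE][28-28 ALLOC][29-39 FREE]
Op 8: free(d) -> (freed d); heap: [0-15 ALLOC][16-27 FREE][28-28 ALLOC][29-39 FREE]
free(c): c = 28 -> block [28-28 ALLOC]; mark free, coalesce with adjacent free neighbors -> [0-15 ALLOC][16-39 FREE]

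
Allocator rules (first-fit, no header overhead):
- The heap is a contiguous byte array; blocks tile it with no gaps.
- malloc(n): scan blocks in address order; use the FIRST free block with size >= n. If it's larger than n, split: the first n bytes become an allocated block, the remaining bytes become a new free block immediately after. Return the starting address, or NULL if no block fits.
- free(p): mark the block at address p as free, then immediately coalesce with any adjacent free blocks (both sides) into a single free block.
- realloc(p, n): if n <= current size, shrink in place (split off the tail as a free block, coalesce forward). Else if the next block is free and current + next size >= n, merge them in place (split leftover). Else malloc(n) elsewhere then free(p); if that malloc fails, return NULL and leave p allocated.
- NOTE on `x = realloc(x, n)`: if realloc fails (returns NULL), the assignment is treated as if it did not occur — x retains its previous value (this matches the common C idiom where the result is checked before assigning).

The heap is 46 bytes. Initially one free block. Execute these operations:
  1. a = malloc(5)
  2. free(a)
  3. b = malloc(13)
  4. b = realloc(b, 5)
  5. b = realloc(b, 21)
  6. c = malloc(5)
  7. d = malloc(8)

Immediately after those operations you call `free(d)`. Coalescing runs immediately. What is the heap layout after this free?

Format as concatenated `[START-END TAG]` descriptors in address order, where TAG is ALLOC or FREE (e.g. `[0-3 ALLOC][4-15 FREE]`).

Answer: [0-20 ALLOC][21-25 ALLOC][26-45 FREE]

Derivation:
Op 1: a = malloc(5) -> a = 0; heap: [0-4 ALLOC][5-45 FREE]
Op 2: free(a) -> (freed a); heap: [0-45 FREE]
Op 3: b = malloc(13) -> b = 0; heap: [0-12 ALLOC][13-45 FREE]
Op 4: b = realloc(b, 5) -> b = 0; heap: [0-4 ALLOC][5-45 FREE]
Op 5: b = realloc(b, 21) -> b = 0; heap: [0-20 ALLOC][21-45 FREE]
Op 6: c = malloc(5) -> c = 21; heap: [0-20 ALLOC][21-25 ALLOC][26-45 FREE]
Op 7: d = malloc(8) -> d = 26; heap: [0-20 ALLOC][21-25 ALLOC][26-33 ALLOC][34-45 FREE]
free(d): d = 26 -> block [26-33 ALLOC]; mark free, coalesce with adjacent free neighbors -> [0-20 ALLOC][21-25 ALLOC][26-45 FREE]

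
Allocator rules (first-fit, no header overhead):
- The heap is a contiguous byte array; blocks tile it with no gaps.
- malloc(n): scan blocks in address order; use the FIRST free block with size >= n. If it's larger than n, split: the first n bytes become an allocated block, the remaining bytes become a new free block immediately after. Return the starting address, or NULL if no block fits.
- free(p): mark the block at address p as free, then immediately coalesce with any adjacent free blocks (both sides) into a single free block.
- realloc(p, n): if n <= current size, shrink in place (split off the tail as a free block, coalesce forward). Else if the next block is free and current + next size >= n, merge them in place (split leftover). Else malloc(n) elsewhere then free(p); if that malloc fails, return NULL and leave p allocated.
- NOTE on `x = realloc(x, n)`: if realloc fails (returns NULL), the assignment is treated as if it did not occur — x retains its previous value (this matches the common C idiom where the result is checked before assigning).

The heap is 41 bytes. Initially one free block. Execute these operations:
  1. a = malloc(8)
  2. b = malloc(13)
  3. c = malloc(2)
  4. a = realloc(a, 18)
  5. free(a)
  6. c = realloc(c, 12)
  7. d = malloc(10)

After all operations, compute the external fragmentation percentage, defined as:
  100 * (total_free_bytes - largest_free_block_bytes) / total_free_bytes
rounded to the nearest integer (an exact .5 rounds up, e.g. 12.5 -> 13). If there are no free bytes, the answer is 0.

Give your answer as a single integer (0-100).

Answer: 50

Derivation:
Op 1: a = malloc(8) -> a = 0; heap: [0-7 ALLOC][8-40 FREE]
Op 2: b = malloc(13) -> b = 8; heap: [0-7 ALLOC][8-20 ALLOC][21-40 FREE]
Op 3: c = malloc(2) -> c = 21; heap: [0-7 ALLOC][8-20 ALLOC][21-22 ALLOC][23-40 FREE]
Op 4: a = realloc(a, 18) -> a = 23; heap: [0-7 FREE][8-20 ALLOC][21-22 ALLOC][23-40 ALLOC]
Op 5: free(a) -> (freed a); heap: [0-7 FREE][8-20 ALLOC][21-22 ALLOC][23-40 FREE]
Op 6: c = realloc(c, 12) -> c = 21; heap: [0-7 FREE][8-20 ALLOC][21-32 ALLOC][33-40 FREE]
Op 7: d = malloc(10) -> d = NULL; heap: [0-7 FREE][8-20 ALLOC][21-32 ALLOC][33-40 FREE]
Free blocks: [8 8] total_free=16 largest=8 -> 100*(16-8)/16 = 800/16 = 50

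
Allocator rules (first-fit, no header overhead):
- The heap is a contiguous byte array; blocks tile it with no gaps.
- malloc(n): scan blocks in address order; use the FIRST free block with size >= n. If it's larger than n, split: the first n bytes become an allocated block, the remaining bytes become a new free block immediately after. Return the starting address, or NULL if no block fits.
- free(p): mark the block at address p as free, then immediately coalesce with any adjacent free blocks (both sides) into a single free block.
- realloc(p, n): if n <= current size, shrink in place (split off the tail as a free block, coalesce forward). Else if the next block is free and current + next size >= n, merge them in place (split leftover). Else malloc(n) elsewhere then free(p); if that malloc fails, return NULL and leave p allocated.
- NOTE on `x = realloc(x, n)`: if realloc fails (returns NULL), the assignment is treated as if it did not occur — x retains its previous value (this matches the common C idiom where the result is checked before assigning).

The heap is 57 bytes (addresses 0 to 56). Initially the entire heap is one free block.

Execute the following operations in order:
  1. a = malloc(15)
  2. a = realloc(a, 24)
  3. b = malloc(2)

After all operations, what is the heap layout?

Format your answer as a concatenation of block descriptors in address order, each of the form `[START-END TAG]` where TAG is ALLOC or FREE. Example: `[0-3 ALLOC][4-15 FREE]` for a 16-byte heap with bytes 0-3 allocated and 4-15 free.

Op 1: a = malloc(15) -> a = 0; heap: [0-14 ALLOC][15-56 FREE]
Op 2: a = realloc(a, 24) -> a = 0; heap: [0-23 ALLOC][24-56 FREE]
Op 3: b = malloc(2) -> b = 24; heap: [0-23 ALLOC][24-25 ALLOC][26-56 FREE]

Answer: [0-23 ALLOC][24-25 ALLOC][26-56 FREE]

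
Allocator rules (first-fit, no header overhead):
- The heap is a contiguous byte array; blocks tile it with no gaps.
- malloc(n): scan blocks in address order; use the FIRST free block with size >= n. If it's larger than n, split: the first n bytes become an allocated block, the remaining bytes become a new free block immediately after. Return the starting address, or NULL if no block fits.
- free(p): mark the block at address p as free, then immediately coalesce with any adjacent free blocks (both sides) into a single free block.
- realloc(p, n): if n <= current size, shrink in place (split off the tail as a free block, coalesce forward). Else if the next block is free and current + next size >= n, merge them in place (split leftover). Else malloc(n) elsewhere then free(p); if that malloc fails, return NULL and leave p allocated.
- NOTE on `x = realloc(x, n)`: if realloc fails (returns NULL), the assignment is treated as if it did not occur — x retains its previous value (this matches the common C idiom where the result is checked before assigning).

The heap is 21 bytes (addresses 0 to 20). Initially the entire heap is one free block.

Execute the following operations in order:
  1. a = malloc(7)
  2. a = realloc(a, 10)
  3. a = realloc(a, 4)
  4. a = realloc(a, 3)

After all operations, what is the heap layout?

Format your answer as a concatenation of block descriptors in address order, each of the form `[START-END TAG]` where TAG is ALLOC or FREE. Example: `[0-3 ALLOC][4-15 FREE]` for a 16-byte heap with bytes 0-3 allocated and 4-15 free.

Answer: [0-2 ALLOC][3-20 FREE]

Derivation:
Op 1: a = malloc(7) -> a = 0; heap: [0-6 ALLOC][7-20 FREE]
Op 2: a = realloc(a, 10) -> a = 0; heap: [0-9 ALLOC][10-20 FREE]
Op 3: a = realloc(a, 4) -> a = 0; heap: [0-3 ALLOC][4-20 FREE]
Op 4: a = realloc(a, 3) -> a = 0; heap: [0-2 ALLOC][3-20 FREE]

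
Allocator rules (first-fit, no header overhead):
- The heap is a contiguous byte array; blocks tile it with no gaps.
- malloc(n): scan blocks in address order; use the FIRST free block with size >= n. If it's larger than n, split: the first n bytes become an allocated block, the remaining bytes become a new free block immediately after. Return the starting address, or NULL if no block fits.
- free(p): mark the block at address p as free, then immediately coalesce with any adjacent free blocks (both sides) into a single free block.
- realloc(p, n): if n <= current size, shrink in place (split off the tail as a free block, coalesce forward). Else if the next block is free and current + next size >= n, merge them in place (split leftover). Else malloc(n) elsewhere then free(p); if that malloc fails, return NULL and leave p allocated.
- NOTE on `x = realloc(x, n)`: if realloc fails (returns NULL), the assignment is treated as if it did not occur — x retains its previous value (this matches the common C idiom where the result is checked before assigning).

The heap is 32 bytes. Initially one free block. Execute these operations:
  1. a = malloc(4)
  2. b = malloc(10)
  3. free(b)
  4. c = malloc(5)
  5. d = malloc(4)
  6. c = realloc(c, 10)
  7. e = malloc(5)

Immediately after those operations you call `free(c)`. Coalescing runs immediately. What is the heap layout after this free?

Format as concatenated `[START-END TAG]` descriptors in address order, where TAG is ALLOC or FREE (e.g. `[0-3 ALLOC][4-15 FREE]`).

Answer: [0-3 ALLOC][4-8 ALLOC][9-12 ALLOC][13-31 FREE]

Derivation:
Op 1: a = malloc(4) -> a = 0; heap: [0-3 ALLOC][4-31 FREE]
Op 2: b = malloc(10) -> b = 4; heap: [0-3 ALLOC][4-13 ALLOC][14-31 FREE]
Op 3: free(b) -> (freed b); heap: [0-3 ALLOC][4-31 FREE]
Op 4: c = malloc(5) -> c = 4; heap: [0-3 ALLOC][4-8 ALLOC][9-31 FREE]
Op 5: d = malloc(4) -> d = 9; heap: [0-3 ALLOC][4-8 ALLOC][9-12 ALLOC][13-31 FREE]
Op 6: c = realloc(c, 10) -> c = 13; heap: [0-3 ALLOC][4-8 FREE][9-12 ALLOC][13-22 ALLOC][23-31 FREE]
Op 7: e = malloc(5) -> e = 4; heap: [0-3 ALLOC][4-8 ALLOC][9-12 ALLOC][13-22 ALLOC][23-31 FREE]
free(c): c = 13 -> block [13-22 ALLOC]; mark free, coalesce with adjacent free neighbors -> [0-3 ALLOC][4-8 ALLOC][9-12 ALLOC][13-31 FREE]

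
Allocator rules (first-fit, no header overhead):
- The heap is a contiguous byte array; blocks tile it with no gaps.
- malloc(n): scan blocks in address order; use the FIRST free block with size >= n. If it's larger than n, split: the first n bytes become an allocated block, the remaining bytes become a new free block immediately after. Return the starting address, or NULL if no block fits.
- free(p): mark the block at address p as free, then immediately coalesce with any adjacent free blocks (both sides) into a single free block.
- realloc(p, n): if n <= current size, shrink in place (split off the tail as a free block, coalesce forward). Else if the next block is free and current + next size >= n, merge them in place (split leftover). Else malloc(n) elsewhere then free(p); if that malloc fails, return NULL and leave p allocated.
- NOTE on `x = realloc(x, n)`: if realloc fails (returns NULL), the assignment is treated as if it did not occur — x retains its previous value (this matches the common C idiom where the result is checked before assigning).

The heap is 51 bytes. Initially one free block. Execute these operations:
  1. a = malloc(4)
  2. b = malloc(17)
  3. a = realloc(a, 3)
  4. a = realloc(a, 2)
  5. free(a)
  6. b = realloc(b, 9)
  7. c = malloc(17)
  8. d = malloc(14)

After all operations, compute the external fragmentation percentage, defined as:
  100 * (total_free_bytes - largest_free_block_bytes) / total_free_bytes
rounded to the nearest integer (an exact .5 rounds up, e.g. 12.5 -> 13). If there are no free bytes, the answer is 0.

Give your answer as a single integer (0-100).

Answer: 36

Derivation:
Op 1: a = malloc(4) -> a = 0; heap: [0-3 ALLOC][4-50 FREE]
Op 2: b = malloc(17) -> b = 4; heap: [0-3 ALLOC][4-20 ALLOC][21-50 FREE]
Op 3: a = realloc(a, 3) -> a = 0; heap: [0-2 ALLOC][3-3 FREE][4-20 ALLOC][21-50 FREE]
Op 4: a = realloc(a, 2) -> a = 0; heap: [0-1 ALLOC][2-3 FREE][4-20 ALLOC][21-50 FREE]
Op 5: free(a) -> (freed a); heap: [0-3 FREE][4-20 ALLOC][21-50 FREE]
Op 6: b = realloc(b, 9) -> b = 4; heap: [0-3 FREE][4-12 ALLOC][13-50 FREE]
Op 7: c = malloc(17) -> c = 13; heap: [0-3 FREE][4-12 ALLOC][13-29 ALLOC][30-50 FREE]
Op 8: d = malloc(14) -> d = 30; heap: [0-3 FREE][4-12 ALLOC][13-29 ALLOC][30-43 ALLOC][44-50 FREE]
Free blocks: [4 7] total_free=11 largest=7 -> 100*(11-7)/11 = 400/11 ≈ 36.364 -> rounds to 36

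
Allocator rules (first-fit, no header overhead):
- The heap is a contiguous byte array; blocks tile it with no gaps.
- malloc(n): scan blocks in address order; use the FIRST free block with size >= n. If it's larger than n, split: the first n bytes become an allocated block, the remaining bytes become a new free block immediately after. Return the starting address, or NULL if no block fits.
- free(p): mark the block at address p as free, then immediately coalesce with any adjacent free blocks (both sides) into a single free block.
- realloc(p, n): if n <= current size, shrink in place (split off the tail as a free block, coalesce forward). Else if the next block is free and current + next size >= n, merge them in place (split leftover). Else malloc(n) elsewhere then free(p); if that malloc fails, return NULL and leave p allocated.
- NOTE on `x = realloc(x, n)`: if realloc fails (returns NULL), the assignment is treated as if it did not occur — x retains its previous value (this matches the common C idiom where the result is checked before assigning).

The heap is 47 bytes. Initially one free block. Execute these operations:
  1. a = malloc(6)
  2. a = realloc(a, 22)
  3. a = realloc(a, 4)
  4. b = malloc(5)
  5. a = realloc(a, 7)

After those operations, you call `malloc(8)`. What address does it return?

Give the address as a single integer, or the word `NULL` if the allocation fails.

Op 1: a = malloc(6) -> a = 0; heap: [0-5 ALLOC][6-46 FREE]
Op 2: a = realloc(a, 22) -> a = 0; heap: [0-21 ALLOC][22-46 FREE]
Op 3: a = realloc(a, 4) -> a = 0; heap: [0-3 ALLOC][4-46 FREE]
Op 4: b = malloc(5) -> b = 4; heap: [0-3 ALLOC][4-8 ALLOC][9-46 FREE]
Op 5: a = realloc(a, 7) -> a = 9; heap: [0-3 FREE][4-8 ALLOC][9-15 ALLOC][16-46 FREE]
malloc(8): first-fit scan over [0-3 FREE][4-8 ALLOC][9-15 ALLOC][16-46 FREE] -> 16

Answer: 16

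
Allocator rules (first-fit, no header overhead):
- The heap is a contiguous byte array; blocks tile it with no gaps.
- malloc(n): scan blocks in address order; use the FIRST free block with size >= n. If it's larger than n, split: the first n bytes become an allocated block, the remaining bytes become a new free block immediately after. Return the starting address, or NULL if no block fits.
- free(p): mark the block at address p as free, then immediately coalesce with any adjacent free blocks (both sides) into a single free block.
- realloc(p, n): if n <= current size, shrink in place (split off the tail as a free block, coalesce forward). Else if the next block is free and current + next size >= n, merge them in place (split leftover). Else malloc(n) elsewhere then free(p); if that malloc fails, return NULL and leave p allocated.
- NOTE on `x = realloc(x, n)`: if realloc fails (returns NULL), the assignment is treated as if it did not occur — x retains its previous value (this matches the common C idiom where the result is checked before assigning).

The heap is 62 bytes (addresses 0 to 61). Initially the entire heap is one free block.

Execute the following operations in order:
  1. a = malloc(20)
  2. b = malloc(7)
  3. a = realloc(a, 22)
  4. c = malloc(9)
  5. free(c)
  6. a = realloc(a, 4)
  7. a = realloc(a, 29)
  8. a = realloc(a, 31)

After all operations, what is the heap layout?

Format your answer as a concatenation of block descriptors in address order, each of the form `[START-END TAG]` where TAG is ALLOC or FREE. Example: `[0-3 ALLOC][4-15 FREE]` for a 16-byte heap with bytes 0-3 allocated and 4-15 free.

Op 1: a = malloc(20) -> a = 0; heap: [0-19 ALLOC][20-61 FREE]
Op 2: b = malloc(7) -> b = 20; heap: [0-19 ALLOC][20-26 ALLOC][27-61 FREE]
Op 3: a = realloc(a, 22) -> a = 27; heap: [0-19 FREE][20-26 ALLOC][27-48 ALLOC][49-61 FREE]
Op 4: c = malloc(9) -> c = 0; heap: [0-8 ALLOC][9-19 FREE][20-26 ALLOC][27-48 ALLOC][49-61 FREE]
Op 5: free(c) -> (freed c); heap: [0-19 FREE][20-26 ALLOC][27-48 ALLOC][49-61 FREE]
Op 6: a = realloc(a, 4) -> a = 27; heap: [0-19 FREE][20-26 ALLOC][27-30 ALLOC][31-61 FREE]
Op 7: a = realloc(a, 29) -> a = 27; heap: [0-19 FREE][20-26 ALLOC][27-55 ALLOC][56-61 FREE]
Op 8: a = realloc(a, 31) -> a = 27; heap: [0-19 FREE][20-26 ALLOC][27-57 ALLOC][58-61 FREE]

Answer: [0-19 FREE][20-26 ALLOC][27-57 ALLOC][58-61 FREE]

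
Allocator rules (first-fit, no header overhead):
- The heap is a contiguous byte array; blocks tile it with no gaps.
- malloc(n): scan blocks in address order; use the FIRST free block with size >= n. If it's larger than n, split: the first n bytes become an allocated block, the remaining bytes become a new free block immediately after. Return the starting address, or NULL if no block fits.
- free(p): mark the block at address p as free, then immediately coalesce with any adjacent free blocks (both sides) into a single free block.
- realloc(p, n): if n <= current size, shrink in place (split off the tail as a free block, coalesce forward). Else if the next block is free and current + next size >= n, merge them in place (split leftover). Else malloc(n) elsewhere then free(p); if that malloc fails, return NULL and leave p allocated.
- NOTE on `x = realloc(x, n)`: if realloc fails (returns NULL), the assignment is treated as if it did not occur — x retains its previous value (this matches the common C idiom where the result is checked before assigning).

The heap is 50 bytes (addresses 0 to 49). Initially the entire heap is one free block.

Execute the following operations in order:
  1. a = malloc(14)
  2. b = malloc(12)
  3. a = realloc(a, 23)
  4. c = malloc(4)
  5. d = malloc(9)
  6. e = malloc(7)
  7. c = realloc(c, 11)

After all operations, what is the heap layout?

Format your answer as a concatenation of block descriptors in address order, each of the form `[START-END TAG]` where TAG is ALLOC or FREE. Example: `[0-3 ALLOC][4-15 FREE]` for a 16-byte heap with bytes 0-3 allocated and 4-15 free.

Answer: [0-3 ALLOC][4-12 ALLOC][13-13 FREE][14-25 ALLOC][26-48 ALLOC][49-49 FREE]

Derivation:
Op 1: a = malloc(14) -> a = 0; heap: [0-13 ALLOC][14-49 FREE]
Op 2: b = malloc(12) -> b = 14; heap: [0-13 ALLOC][14-25 ALLOC][26-49 FREE]
Op 3: a = realloc(a, 23) -> a = 26; heap: [0-13 FREE][14-25 ALLOC][26-48 ALLOC][49-49 FREE]
Op 4: c = malloc(4) -> c = 0; heap: [0-3 ALLOC][4-13 FREE][14-25 ALLOC][26-48 ALLOC][49-49 FREE]
Op 5: d = malloc(9) -> d = 4; heap: [0-3 ALLOC][4-12 ALLOC][13-13 FREE][14-25 ALLOC][26-48 ALLOC][49-49 FREE]
Op 6: e = malloc(7) -> e = NULL; heap: [0-3 ALLOC][4-12 ALLOC][13-13 FREE][14-25 ALLOC][26-48 ALLOC][49-49 FREE]
Op 7: c = realloc(c, 11) -> NULL (c unchanged); heap: [0-3 ALLOC][4-12 ALLOC][13-13 FREE][14-25 ALLOC][26-48 ALLOC][49-49 FREE]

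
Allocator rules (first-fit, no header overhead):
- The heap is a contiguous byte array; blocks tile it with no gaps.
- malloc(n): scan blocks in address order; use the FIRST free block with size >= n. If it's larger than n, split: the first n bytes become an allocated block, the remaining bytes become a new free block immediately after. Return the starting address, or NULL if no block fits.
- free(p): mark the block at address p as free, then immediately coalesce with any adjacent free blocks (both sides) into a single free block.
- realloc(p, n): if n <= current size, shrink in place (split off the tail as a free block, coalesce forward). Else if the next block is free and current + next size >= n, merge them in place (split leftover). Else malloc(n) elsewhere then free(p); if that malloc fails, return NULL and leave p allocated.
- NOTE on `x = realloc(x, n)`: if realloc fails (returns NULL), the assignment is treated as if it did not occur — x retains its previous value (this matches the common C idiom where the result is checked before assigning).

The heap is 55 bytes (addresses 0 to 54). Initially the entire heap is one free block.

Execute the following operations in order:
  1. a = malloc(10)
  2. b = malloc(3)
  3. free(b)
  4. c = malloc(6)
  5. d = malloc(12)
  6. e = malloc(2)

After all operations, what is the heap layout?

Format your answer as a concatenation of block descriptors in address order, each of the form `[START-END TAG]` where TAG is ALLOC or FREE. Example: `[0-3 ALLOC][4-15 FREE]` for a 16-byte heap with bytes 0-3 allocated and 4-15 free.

Answer: [0-9 ALLOC][10-15 ALLOC][16-27 ALLOC][28-29 ALLOC][30-54 FREE]

Derivation:
Op 1: a = malloc(10) -> a = 0; heap: [0-9 ALLOC][10-54 FREE]
Op 2: b = malloc(3) -> b = 10; heap: [0-9 ALLOC][10-12 ALLOC][13-54 FREE]
Op 3: free(b) -> (freed b); heap: [0-9 ALLOC][10-54 FREE]
Op 4: c = malloc(6) -> c = 10; heap: [0-9 ALLOC][10-15 ALLOC][16-54 FREE]
Op 5: d = malloc(12) -> d = 16; heap: [0-9 ALLOC][10-15 ALLOC][16-27 ALLOC][28-54 FREE]
Op 6: e = malloc(2) -> e = 28; heap: [0-9 ALLOC][10-15 ALLOC][16-27 ALLOC][28-29 ALLOC][30-54 FREE]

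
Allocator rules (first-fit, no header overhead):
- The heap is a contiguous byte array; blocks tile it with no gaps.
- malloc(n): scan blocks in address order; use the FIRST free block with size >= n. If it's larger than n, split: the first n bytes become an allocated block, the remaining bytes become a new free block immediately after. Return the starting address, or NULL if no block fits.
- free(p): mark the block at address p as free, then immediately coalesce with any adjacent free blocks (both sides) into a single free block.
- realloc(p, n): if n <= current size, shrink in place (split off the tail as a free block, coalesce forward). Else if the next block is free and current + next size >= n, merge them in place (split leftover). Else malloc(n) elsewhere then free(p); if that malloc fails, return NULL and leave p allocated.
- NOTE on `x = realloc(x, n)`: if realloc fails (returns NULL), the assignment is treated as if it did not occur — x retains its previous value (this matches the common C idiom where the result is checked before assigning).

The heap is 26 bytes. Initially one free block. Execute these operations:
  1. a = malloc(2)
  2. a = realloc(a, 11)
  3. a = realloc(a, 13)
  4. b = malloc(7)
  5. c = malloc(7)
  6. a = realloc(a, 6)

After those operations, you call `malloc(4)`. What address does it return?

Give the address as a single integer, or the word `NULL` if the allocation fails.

Op 1: a = malloc(2) -> a = 0; heap: [0-1 ALLOC][2-25 FREE]
Op 2: a = realloc(a, 11) -> a = 0; heap: [0-10 ALLOC][11-25 FREE]
Op 3: a = realloc(a, 13) -> a = 0; heap: [0-12 ALLOC][13-25 FREE]
Op 4: b = malloc(7) -> b = 13; heap: [0-12 ALLOC][13-19 ALLOC][20-25 FREE]
Op 5: c = malloc(7) -> c = NULL; heap: [0-12 ALLOC][13-19 ALLOC][20-25 FREE]
Op 6: a = realloc(a, 6) -> a = 0; heap: [0-5 ALLOC][6-12 FREE][13-19 ALLOC][20-25 FREE]
malloc(4): first-fit scan over [0-5 ALLOC][6-12 FREE][13-19 ALLOC][20-25 FREE] -> 6

Answer: 6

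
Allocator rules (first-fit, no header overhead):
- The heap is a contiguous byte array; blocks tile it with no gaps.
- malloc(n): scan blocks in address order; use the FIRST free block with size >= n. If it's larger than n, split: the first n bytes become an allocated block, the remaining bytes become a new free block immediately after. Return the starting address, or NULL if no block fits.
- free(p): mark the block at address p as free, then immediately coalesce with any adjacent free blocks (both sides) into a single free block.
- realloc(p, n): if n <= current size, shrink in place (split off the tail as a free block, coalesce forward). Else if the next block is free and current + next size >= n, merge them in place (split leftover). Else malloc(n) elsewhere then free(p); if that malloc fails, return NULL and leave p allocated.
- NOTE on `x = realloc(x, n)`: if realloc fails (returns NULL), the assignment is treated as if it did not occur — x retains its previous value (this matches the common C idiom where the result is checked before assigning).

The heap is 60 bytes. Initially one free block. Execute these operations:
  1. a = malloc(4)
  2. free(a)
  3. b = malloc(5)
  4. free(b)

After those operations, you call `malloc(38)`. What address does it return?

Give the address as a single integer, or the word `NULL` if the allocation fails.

Op 1: a = malloc(4) -> a = 0; heap: [0-3 ALLOC][4-59 FREE]
Op 2: free(a) -> (freed a); heap: [0-59 FREE]
Op 3: b = malloc(5) -> b = 0; heap: [0-4 ALLOC][5-59 FREE]
Op 4: free(b) -> (freed b); heap: [0-59 FREE]
malloc(38): first-fit scan over [0-59 FREE] -> 0

Answer: 0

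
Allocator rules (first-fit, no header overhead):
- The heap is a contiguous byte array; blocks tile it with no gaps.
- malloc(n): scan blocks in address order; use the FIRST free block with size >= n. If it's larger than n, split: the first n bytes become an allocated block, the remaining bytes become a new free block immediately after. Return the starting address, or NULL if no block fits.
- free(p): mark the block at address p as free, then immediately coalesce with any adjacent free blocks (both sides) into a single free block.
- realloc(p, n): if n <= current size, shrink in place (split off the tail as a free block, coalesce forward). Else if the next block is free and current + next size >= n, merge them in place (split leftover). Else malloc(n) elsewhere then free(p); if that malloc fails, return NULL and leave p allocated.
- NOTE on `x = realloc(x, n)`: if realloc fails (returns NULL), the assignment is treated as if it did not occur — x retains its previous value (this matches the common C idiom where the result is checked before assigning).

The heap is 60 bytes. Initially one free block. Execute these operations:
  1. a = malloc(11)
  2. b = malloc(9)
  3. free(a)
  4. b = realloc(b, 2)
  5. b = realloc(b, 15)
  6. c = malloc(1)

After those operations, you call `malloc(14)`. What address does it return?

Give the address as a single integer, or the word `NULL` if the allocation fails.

Op 1: a = malloc(11) -> a = 0; heap: [0-10 ALLOC][11-59 FREE]
Op 2: b = malloc(9) -> b = 11; heap: [0-10 ALLOC][11-19 ALLOC][20-59 FREE]
Op 3: free(a) -> (freed a); heap: [0-10 FREE][11-19 ALLOC][20-59 FREE]
Op 4: b = realloc(b, 2) -> b = 11; heap: [0-10 FREE][11-12 ALLOC][13-59 FREE]
Op 5: b = realloc(b, 15) -> b = 11; heap: [0-10 FREE][11-25 ALLOC][26-59 FREE]
Op 6: c = malloc(1) -> c = 0; heap: [0-0 ALLOC][1-10 FREE][11-25 ALLOC][26-59 FREE]
malloc(14): first-fit scan over [0-0 ALLOC][1-10 FREE][11-25 ALLOC][26-59 FREE] -> 26

Answer: 26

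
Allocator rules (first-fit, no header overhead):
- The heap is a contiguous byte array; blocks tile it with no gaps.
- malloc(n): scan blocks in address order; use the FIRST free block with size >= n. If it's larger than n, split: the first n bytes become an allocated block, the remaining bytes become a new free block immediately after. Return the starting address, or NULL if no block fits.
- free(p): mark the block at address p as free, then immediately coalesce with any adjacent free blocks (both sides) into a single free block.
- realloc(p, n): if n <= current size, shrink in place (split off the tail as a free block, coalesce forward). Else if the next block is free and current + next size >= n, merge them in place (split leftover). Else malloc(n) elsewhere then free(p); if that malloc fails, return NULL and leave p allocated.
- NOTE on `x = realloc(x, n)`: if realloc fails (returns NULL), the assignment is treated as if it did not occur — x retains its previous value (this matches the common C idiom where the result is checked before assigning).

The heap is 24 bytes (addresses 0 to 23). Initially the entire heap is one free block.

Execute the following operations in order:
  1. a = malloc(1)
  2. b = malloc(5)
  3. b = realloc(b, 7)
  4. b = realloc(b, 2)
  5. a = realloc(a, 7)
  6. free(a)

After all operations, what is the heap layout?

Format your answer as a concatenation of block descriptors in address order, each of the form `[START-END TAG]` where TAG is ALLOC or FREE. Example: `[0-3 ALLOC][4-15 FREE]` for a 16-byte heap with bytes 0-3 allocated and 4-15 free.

Op 1: a = malloc(1) -> a = 0; heap: [0-0 ALLOC][1-23 FREE]
Op 2: b = malloc(5) -> b = 1; heap: [0-0 ALLOC][1-5 ALLOC][6-23 FREE]
Op 3: b = realloc(b, 7) -> b = 1; heap: [0-0 ALLOC][1-7 ALLOC][8-23 FREE]
Op 4: b = realloc(b, 2) -> b = 1; heap: [0-0 ALLOC][1-2 ALLOC][3-23 FREE]
Op 5: a = realloc(a, 7) -> a = 3; heap: [0-0 FREE][1-2 ALLOC][3-9 ALLOC][10-23 FREE]
Op 6: free(a) -> (freed a); heap: [0-0 FREE][1-2 ALLOC][3-23 FREE]

Answer: [0-0 FREE][1-2 ALLOC][3-23 FREE]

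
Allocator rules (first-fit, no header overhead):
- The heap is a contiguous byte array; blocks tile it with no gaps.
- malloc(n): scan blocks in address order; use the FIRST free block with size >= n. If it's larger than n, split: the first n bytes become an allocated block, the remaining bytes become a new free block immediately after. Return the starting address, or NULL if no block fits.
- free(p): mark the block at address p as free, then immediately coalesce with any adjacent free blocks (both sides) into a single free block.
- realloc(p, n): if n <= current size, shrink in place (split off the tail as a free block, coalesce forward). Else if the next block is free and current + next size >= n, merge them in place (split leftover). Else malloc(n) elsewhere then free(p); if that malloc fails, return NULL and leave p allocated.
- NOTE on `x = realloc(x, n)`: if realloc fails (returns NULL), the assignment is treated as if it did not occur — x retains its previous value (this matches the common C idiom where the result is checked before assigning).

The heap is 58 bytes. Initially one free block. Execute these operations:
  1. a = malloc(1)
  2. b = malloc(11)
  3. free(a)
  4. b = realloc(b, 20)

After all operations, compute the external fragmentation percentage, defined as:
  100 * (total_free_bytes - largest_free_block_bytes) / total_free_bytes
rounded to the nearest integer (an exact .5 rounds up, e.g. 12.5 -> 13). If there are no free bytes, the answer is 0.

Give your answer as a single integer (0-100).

Op 1: a = malloc(1) -> a = 0; heap: [0-0 ALLOC][1-57 FREE]
Op 2: b = malloc(11) -> b = 1; heap: [0-0 ALLOC][1-11 ALLOC][12-57 FREE]
Op 3: free(a) -> (freed a); heap: [0-0 FREE][1-11 ALLOC][12-57 FREE]
Op 4: b = realloc(b, 20) -> b = 1; heap: [0-0 FREE][1-20 ALLOC][21-57 FREE]
Free blocks: [1 37] total_free=38 largest=37 -> 100*(38-37)/38 = 100/38 ≈ 2.632 -> rounds to 3

Answer: 3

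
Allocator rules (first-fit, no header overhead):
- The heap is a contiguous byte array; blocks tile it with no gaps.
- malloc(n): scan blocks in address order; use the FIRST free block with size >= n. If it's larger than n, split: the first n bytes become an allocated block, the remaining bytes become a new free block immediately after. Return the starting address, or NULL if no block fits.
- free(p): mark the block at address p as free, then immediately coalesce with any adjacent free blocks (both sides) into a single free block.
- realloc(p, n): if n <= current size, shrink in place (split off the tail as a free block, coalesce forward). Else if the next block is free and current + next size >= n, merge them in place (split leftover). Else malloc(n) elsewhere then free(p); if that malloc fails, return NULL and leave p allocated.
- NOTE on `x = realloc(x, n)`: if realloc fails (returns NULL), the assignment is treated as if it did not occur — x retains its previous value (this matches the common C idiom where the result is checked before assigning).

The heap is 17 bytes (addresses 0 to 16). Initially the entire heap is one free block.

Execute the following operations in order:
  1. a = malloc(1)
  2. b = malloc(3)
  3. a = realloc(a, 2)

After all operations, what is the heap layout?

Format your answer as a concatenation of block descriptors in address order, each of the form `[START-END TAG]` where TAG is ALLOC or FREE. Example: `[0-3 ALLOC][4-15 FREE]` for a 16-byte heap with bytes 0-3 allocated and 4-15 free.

Answer: [0-0 FREE][1-3 ALLOC][4-5 ALLOC][6-16 FREE]

Derivation:
Op 1: a = malloc(1) -> a = 0; heap: [0-0 ALLOC][1-16 FREE]
Op 2: b = malloc(3) -> b = 1; heap: [0-0 ALLOC][1-3 ALLOC][4-16 FREE]
Op 3: a = realloc(a, 2) -> a = 4; heap: [0-0 FREE][1-3 ALLOC][4-5 ALLOC][6-16 FREE]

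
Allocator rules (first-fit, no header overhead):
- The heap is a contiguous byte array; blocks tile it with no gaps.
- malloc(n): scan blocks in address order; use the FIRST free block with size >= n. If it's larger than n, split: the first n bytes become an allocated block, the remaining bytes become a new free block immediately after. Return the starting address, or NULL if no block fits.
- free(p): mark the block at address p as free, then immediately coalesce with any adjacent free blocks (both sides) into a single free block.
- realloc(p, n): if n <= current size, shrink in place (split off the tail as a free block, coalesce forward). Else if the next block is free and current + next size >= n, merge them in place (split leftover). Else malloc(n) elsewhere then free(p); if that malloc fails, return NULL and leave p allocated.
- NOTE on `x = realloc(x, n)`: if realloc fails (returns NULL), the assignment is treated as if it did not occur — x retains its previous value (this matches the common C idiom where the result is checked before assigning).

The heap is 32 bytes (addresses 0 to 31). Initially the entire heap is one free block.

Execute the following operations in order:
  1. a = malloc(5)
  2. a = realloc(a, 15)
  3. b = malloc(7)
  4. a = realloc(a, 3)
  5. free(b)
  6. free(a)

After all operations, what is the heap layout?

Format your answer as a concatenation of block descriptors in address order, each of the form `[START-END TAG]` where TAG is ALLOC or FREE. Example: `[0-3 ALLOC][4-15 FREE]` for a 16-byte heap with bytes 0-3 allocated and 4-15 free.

Answer: [0-31 FREE]

Derivation:
Op 1: a = malloc(5) -> a = 0; heap: [0-4 ALLOC][5-31 FREE]
Op 2: a = realloc(a, 15) -> a = 0; heap: [0-14 ALLOC][15-31 FREE]
Op 3: b = malloc(7) -> b = 15; heap: [0-14 ALLOC][15-21 ALLOC][22-31 FREE]
Op 4: a = realloc(a, 3) -> a = 0; heap: [0-2 ALLOC][3-14 FREE][15-21 ALLOC][22-31 FREE]
Op 5: free(b) -> (freed b); heap: [0-2 ALLOC][3-31 FREE]
Op 6: free(a) -> (freed a); heap: [0-31 FREE]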